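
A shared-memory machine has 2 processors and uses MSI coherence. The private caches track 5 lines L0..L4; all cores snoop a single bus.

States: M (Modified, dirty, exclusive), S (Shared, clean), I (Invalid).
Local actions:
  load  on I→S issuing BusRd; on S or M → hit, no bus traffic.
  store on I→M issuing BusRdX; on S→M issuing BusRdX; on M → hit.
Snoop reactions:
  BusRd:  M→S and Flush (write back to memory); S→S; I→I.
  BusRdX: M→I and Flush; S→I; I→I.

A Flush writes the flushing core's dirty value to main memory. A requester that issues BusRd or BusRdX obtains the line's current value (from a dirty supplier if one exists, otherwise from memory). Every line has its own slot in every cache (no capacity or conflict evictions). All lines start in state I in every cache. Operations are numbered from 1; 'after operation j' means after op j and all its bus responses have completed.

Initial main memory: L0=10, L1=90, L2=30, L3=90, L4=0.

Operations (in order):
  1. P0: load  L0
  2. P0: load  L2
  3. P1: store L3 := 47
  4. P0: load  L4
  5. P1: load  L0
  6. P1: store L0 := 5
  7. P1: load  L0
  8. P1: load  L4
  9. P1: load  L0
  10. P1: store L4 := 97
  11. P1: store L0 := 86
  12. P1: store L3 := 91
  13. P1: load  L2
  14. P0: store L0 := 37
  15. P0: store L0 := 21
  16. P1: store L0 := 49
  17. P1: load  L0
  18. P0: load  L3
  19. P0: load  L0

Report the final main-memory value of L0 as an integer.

memory[L0] = 49

step 1: P0: load  L0  ⟶  SI  (L0)  txn=BusRd  M[L0]=10
step 2: P0: load  L2  ⟶  SI  (L2)  txn=BusRd  M[L2]=30
step 3: P1: store L3 := 47  ⟶  IM  (L3)  txn=BusRdX  M[L3]=90
step 4: P0: load  L4  ⟶  SI  (L4)  txn=BusRd  M[L4]=0
step 5: P1: load  L0  ⟶  SS  (L0)  txn=BusRd  M[L0]=10
step 6: P1: store L0 := 5  ⟶  IM  (L0)  txn=BusRdX  M[L0]=10
step 7: P1: load  L0  ⟶  IM  (L0)  txn=∅  M[L0]=10
step 8: P1: load  L4  ⟶  SS  (L4)  txn=BusRd  M[L4]=0
step 9: P1: load  L0  ⟶  IM  (L0)  txn=∅  M[L0]=10
step 10: P1: store L4 := 97  ⟶  IM  (L4)  txn=BusRdX  M[L4]=0
step 11: P1: store L0 := 86  ⟶  IM  (L0)  txn=∅  M[L0]=10
step 12: P1: store L3 := 91  ⟶  IM  (L3)  txn=∅  M[L3]=90
step 13: P1: load  L2  ⟶  SS  (L2)  txn=BusRd  M[L2]=30
step 14: P0: store L0 := 37  ⟶  MI  (L0)  txn=BusRdX+Flush  M[L0]=86
step 15: P0: store L0 := 21  ⟶  MI  (L0)  txn=∅  M[L0]=86
step 16: P1: store L0 := 49  ⟶  IM  (L0)  txn=BusRdX+Flush  M[L0]=21
step 17: P1: load  L0  ⟶  IM  (L0)  txn=∅  M[L0]=21
step 18: P0: load  L3  ⟶  SS  (L3)  txn=BusRd+Flush  M[L3]=91
step 19: P0: load  L0  ⟶  SS  (L0)  txn=BusRd+Flush  M[L0]=49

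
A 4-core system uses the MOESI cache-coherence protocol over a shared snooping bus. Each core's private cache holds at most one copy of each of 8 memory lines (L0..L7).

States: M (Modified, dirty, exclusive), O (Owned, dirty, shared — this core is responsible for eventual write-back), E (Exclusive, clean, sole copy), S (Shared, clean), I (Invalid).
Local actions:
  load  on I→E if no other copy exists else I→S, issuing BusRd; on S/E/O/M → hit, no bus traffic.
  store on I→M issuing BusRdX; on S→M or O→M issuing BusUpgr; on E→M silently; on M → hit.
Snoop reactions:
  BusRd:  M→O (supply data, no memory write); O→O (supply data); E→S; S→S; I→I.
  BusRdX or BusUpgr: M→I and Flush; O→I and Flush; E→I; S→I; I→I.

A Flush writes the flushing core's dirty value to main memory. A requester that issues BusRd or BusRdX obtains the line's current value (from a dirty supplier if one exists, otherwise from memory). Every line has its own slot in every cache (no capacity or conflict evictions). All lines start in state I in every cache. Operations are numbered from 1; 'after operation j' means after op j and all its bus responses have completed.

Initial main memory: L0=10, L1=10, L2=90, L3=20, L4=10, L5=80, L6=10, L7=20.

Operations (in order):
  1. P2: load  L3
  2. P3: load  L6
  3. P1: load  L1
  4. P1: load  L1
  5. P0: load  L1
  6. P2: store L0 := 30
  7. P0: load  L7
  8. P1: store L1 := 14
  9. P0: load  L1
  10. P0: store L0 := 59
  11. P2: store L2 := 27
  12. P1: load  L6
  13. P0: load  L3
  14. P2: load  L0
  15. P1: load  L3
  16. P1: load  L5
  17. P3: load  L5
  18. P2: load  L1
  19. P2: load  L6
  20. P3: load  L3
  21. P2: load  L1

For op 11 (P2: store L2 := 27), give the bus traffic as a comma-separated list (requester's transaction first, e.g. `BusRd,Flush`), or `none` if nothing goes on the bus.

bus = BusRdX

1. P2: load  L3  bus=[BusRd]  L3: P0=I P1=I P2=E P3=I  mem[L3]=20
2. P3: load  L6  bus=[BusRd]  L6: P0=I P1=I P2=I P3=E  mem[L6]=10
3. P1: load  L1  bus=[BusRd]  L1: P0=I P1=E P2=I P3=I  mem[L1]=10
4. P1: load  L1  bus=[-]  L1: P0=I P1=E P2=I P3=I  mem[L1]=10
5. P0: load  L1  bus=[BusRd]  L1: P0=S P1=S P2=I P3=I  mem[L1]=10
6. P2: store L0 := 30  bus=[BusRdX]  L0: P0=I P1=I P2=M P3=I  mem[L0]=10
7. P0: load  L7  bus=[BusRd]  L7: P0=E P1=I P2=I P3=I  mem[L7]=20
8. P1: store L1 := 14  bus=[BusUpgr]  L1: P0=I P1=M P2=I P3=I  mem[L1]=10
9. P0: load  L1  bus=[BusRd]  L1: P0=S P1=O P2=I P3=I  mem[L1]=10
10. P0: store L0 := 59  bus=[BusRdX,Flush]  L0: P0=M P1=I P2=I P3=I  mem[L0]=30
11. P2: store L2 := 27  bus=[BusRdX]  L2: P0=I P1=I P2=M P3=I  mem[L2]=90
12. P1: load  L6  bus=[BusRd]  L6: P0=I P1=S P2=I P3=S  mem[L6]=10
13. P0: load  L3  bus=[BusRd]  L3: P0=S P1=I P2=S P3=I  mem[L3]=20
14. P2: load  L0  bus=[BusRd]  L0: P0=O P1=I P2=S P3=I  mem[L0]=30
15. P1: load  L3  bus=[BusRd]  L3: P0=S P1=S P2=S P3=I  mem[L3]=20
16. P1: load  L5  bus=[BusRd]  L5: P0=I P1=E P2=I P3=I  mem[L5]=80
17. P3: load  L5  bus=[BusRd]  L5: P0=I P1=S P2=I P3=S  mem[L5]=80
18. P2: load  L1  bus=[BusRd]  L1: P0=S P1=O P2=S P3=I  mem[L1]=10
19. P2: load  L6  bus=[BusRd]  L6: P0=I P1=S P2=S P3=S  mem[L6]=10
20. P3: load  L3  bus=[BusRd]  L3: P0=S P1=S P2=S P3=S  mem[L3]=20
21. P2: load  L1  bus=[-]  L1: P0=S P1=O P2=S P3=I  mem[L1]=10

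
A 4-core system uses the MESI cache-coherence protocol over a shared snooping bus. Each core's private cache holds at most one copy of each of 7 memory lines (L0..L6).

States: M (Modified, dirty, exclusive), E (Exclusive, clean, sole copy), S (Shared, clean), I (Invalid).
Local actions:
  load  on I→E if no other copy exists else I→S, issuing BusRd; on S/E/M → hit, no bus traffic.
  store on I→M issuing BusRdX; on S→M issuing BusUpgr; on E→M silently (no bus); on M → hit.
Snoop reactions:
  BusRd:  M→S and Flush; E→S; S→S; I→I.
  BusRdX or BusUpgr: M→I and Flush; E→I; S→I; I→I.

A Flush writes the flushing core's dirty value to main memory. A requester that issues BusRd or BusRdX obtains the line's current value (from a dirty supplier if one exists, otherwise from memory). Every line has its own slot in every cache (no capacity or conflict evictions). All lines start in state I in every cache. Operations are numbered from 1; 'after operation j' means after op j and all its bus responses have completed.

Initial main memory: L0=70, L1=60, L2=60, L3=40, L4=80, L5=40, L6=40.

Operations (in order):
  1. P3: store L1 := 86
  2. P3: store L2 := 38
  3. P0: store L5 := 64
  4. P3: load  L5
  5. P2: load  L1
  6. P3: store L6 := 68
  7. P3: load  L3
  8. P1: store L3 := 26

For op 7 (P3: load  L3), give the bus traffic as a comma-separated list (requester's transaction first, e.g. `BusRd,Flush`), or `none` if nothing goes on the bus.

bus = BusRd

  op1 P3: store L1 := 86 → I/I/I/M on L1; bus BusRdX; mem=60
  op2 P3: store L2 := 38 → I/I/I/M on L2; bus BusRdX; mem=60
  op3 P0: store L5 := 64 → M/I/I/I on L5; bus BusRdX; mem=40
  op4 P3: load  L5 → S/I/I/S on L5; bus BusRd Flush; mem=64
  op5 P2: load  L1 → I/I/S/S on L1; bus BusRd Flush; mem=86
  op6 P3: store L6 := 68 → I/I/I/M on L6; bus BusRdX; mem=40
  op7 P3: load  L3 → I/I/I/E on L3; bus BusRd; mem=40
  op8 P1: store L3 := 26 → I/M/I/I on L3; bus BusRdX; mem=40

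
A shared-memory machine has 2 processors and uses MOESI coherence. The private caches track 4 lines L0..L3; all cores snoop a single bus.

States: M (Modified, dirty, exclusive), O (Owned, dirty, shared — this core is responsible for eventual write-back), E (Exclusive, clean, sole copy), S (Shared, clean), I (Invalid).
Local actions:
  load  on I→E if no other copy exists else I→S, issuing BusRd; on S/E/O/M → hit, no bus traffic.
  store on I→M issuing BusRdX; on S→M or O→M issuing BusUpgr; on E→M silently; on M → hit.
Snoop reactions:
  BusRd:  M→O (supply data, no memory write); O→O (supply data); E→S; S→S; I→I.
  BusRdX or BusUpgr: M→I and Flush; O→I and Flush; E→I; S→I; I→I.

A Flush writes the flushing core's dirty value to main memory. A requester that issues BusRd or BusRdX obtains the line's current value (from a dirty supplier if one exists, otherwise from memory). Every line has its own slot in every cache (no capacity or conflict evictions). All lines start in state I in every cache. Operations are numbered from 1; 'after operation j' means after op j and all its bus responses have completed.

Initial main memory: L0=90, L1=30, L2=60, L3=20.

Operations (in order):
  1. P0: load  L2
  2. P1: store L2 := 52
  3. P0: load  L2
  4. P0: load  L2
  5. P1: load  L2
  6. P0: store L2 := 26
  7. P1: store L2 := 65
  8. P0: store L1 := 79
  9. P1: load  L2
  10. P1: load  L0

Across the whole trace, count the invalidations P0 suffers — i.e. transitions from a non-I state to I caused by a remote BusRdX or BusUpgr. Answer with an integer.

[1] P0: load  L2 | P0:E(60), P1:I | bus: BusRd
[2] P1: store L2 := 52 | P0:I, P1:M(52) | bus: BusRdX
[3] P0: load  L2 | P0:S(52), P1:O(52) | bus: BusRd
[4] P0: load  L2 | P0:S(52), P1:O(52) | bus: none
[5] P1: load  L2 | P0:S(52), P1:O(52) | bus: none
[6] P0: store L2 := 26 | P0:M(26), P1:I | bus: BusUpgr,Flush
[7] P1: store L2 := 65 | P0:I, P1:M(65) | bus: BusRdX,Flush
[8] P0: store L1 := 79 | P0:M(79), P1:I | bus: BusRdX
[9] P1: load  L2 | P0:I, P1:M(65) | bus: none
[10] P1: load  L0 | P0:I, P1:E(90) | bus: BusRd

invalidations = 2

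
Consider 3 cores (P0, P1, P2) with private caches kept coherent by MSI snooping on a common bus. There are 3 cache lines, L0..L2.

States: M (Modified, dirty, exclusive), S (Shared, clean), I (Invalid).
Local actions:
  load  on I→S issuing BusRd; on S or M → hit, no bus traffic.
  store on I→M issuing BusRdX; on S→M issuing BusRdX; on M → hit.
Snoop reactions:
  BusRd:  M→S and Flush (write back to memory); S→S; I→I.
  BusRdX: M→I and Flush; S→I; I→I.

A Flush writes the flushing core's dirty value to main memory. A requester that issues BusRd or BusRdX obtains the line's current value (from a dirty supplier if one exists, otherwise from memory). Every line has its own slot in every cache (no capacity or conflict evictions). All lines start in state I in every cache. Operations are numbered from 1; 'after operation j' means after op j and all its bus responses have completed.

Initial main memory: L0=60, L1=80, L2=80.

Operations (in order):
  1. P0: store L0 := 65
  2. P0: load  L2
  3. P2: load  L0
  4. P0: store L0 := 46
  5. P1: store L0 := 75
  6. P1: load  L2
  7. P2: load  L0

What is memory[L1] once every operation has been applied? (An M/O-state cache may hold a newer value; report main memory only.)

[1] P0: store L0 := 65 | P0:M(65), P1:I, P2:I | bus: BusRdX
[2] P0: load  L2 | P0:S(80), P1:I, P2:I | bus: BusRd
[3] P2: load  L0 | P0:S(65), P1:I, P2:S(65) | bus: BusRd,Flush
[4] P0: store L0 := 46 | P0:M(46), P1:I, P2:I | bus: BusRdX
[5] P1: store L0 := 75 | P0:I, P1:M(75), P2:I | bus: BusRdX,Flush
[6] P1: load  L2 | P0:S(80), P1:S(80), P2:I | bus: BusRd
[7] P2: load  L0 | P0:I, P1:S(75), P2:S(75) | bus: BusRd,Flush

memory[L1] = 80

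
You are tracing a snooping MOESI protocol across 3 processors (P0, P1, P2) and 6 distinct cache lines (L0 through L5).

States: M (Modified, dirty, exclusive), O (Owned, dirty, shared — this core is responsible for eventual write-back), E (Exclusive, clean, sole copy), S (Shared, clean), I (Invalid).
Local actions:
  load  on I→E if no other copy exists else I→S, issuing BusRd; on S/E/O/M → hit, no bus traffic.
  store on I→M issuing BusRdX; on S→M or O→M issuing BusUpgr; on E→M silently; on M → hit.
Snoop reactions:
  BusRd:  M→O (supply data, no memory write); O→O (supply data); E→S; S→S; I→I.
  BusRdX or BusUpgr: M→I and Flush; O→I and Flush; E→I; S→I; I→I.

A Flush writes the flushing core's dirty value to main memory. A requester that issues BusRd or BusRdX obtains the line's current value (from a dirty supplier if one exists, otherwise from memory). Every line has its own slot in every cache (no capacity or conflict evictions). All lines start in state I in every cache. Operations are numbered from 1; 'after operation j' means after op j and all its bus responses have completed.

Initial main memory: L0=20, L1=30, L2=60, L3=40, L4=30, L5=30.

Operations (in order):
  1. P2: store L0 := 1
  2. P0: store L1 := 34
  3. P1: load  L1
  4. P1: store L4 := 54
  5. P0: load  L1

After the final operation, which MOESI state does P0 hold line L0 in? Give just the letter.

state = I

step 1: P2: store L0 := 1  ⟶  IIM  (L0)  txn=BusRdX  M[L0]=20
step 2: P0: store L1 := 34  ⟶  MII  (L1)  txn=BusRdX  M[L1]=30
step 3: P1: load  L1  ⟶  OSI  (L1)  txn=BusRd  M[L1]=30
step 4: P1: store L4 := 54  ⟶  IMI  (L4)  txn=BusRdX  M[L4]=30
step 5: P0: load  L1  ⟶  OSI  (L1)  txn=∅  M[L1]=30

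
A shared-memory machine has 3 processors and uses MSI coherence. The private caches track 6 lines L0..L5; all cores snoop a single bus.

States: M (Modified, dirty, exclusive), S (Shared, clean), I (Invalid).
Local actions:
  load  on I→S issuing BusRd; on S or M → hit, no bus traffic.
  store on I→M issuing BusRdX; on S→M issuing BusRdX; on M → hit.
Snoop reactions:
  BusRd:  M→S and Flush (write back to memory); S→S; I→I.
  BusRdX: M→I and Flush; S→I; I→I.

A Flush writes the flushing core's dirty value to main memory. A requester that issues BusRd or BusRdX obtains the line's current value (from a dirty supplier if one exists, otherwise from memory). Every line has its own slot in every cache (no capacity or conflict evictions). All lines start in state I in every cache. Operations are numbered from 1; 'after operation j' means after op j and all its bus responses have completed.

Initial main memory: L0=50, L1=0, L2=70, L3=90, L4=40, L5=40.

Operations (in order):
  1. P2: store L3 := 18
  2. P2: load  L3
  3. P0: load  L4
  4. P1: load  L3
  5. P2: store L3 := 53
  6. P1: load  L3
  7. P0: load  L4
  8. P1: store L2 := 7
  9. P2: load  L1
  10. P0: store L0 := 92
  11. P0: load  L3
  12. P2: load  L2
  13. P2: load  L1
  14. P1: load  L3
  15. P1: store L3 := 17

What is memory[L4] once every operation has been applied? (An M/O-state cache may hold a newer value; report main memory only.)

memory[L4] = 40

  op1 P2: store L3 := 18 → I/I/M on L3; bus BusRdX; mem=90
  op2 P2: load  L3 → I/I/M on L3; bus (none); mem=90
  op3 P0: load  L4 → S/I/I on L4; bus BusRd; mem=40
  op4 P1: load  L3 → I/S/S on L3; bus BusRd Flush; mem=18
  op5 P2: store L3 := 53 → I/I/M on L3; bus BusRdX; mem=18
  op6 P1: load  L3 → I/S/S on L3; bus BusRd Flush; mem=53
  op7 P0: load  L4 → S/I/I on L4; bus (none); mem=40
  op8 P1: store L2 := 7 → I/M/I on L2; bus BusRdX; mem=70
  op9 P2: load  L1 → I/I/S on L1; bus BusRd; mem=0
  op10 P0: store L0 := 92 → M/I/I on L0; bus BusRdX; mem=50
  op11 P0: load  L3 → S/S/S on L3; bus BusRd; mem=53
  op12 P2: load  L2 → I/S/S on L2; bus BusRd Flush; mem=7
  op13 P2: load  L1 → I/I/S on L1; bus (none); mem=0
  op14 P1: load  L3 → S/S/S on L3; bus (none); mem=53
  op15 P1: store L3 := 17 → I/M/I on L3; bus BusRdX; mem=53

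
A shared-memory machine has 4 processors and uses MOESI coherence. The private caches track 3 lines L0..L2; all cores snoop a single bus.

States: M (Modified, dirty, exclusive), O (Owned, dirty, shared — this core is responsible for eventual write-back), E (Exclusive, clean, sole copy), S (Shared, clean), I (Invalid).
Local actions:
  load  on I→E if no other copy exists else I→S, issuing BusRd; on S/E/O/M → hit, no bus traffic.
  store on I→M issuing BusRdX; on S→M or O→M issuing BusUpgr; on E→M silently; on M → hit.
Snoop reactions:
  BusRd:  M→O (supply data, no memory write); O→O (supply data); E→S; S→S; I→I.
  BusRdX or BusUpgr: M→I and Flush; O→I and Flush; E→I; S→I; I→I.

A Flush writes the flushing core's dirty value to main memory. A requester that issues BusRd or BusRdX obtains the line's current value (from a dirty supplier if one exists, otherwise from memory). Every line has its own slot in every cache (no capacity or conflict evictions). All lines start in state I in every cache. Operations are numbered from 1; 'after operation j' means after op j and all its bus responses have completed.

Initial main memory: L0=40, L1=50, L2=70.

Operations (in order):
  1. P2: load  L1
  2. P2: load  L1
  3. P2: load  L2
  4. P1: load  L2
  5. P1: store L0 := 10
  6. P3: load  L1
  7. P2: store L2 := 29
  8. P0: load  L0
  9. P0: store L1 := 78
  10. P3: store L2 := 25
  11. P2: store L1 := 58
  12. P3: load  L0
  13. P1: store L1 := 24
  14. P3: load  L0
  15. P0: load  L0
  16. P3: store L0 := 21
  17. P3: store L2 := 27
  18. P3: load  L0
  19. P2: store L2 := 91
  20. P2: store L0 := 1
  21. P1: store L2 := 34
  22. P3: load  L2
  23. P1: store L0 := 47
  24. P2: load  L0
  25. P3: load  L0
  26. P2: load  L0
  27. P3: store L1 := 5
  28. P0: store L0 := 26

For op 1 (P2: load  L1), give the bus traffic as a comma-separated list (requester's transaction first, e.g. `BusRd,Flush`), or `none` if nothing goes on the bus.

step 1: P2: load  L1  ⟶  IIEI  (L1)  txn=BusRd  M[L1]=50
step 2: P2: load  L1  ⟶  IIEI  (L1)  txn=∅  M[L1]=50
step 3: P2: load  L2  ⟶  IIEI  (L2)  txn=BusRd  M[L2]=70
step 4: P1: load  L2  ⟶  ISSI  (L2)  txn=BusRd  M[L2]=70
step 5: P1: store L0 := 10  ⟶  IMII  (L0)  txn=BusRdX  M[L0]=40
step 6: P3: load  L1  ⟶  IISS  (L1)  txn=BusRd  M[L1]=50
step 7: P2: store L2 := 29  ⟶  IIMI  (L2)  txn=BusUpgr  M[L2]=70
step 8: P0: load  L0  ⟶  SOII  (L0)  txn=BusRd  M[L0]=40
step 9: P0: store L1 := 78  ⟶  MIII  (L1)  txn=BusRdX  M[L1]=50
step 10: P3: store L2 := 25  ⟶  IIIM  (L2)  txn=BusRdX+Flush  M[L2]=29
step 11: P2: store L1 := 58  ⟶  IIMI  (L1)  txn=BusRdX+Flush  M[L1]=78
step 12: P3: load  L0  ⟶  SOIS  (L0)  txn=BusRd  M[L0]=40
step 13: P1: store L1 := 24  ⟶  IMII  (L1)  txn=BusRdX+Flush  M[L1]=58
step 14: P3: load  L0  ⟶  SOIS  (L0)  txn=∅  M[L0]=40
step 15: P0: load  L0  ⟶  SOIS  (L0)  txn=∅  M[L0]=40
step 16: P3: store L0 := 21  ⟶  IIIM  (L0)  txn=BusUpgr+Flush  M[L0]=10
step 17: P3: store L2 := 27  ⟶  IIIM  (L2)  txn=∅  M[L2]=29
step 18: P3: load  L0  ⟶  IIIM  (L0)  txn=∅  M[L0]=10
step 19: P2: store L2 := 91  ⟶  IIMI  (L2)  txn=BusRdX+Flush  M[L2]=27
step 20: P2: store L0 := 1  ⟶  IIMI  (L0)  txn=BusRdX+Flush  M[L0]=21
step 21: P1: store L2 := 34  ⟶  IMII  (L2)  txn=BusRdX+Flush  M[L2]=91
step 22: P3: load  L2  ⟶  IOIS  (L2)  txn=BusRd  M[L2]=91
step 23: P1: store L0 := 47  ⟶  IMII  (L0)  txn=BusRdX+Flush  M[L0]=1
step 24: P2: load  L0  ⟶  IOSI  (L0)  txn=BusRd  M[L0]=1
step 25: P3: load  L0  ⟶  IOSS  (L0)  txn=BusRd  M[L0]=1
step 26: P2: load  L0  ⟶  IOSS  (L0)  txn=∅  M[L0]=1
step 27: P3: store L1 := 5  ⟶  IIIM  (L1)  txn=BusRdX+Flush  M[L1]=24
step 28: P0: store L0 := 26  ⟶  MIII  (L0)  txn=BusRdX+Flush  M[L0]=47

bus = BusRd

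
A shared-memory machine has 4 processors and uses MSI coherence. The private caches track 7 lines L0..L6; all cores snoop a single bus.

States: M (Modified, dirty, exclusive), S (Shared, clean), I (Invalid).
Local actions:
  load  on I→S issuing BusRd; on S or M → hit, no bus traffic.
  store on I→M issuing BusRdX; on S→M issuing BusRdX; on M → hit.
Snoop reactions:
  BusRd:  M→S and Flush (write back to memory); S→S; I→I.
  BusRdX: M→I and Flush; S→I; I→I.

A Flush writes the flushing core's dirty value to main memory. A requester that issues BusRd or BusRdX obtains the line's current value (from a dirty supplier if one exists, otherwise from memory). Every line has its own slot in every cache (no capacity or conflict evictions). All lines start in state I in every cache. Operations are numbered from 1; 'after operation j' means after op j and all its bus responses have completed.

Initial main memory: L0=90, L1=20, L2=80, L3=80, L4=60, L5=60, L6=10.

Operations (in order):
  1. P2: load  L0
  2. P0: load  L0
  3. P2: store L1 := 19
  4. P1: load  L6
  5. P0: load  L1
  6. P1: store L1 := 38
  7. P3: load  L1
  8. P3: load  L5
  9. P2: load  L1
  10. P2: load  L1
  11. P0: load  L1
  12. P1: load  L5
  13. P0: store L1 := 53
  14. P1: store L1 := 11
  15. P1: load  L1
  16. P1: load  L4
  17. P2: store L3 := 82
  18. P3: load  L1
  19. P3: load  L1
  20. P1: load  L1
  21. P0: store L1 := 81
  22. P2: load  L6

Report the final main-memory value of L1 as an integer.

  op1 P2: load  L0 → I/I/S/I on L0; bus BusRd; mem=90
  op2 P0: load  L0 → S/I/S/I on L0; bus BusRd; mem=90
  op3 P2: store L1 := 19 → I/I/M/I on L1; bus BusRdX; mem=20
  op4 P1: load  L6 → I/S/I/I on L6; bus BusRd; mem=10
  op5 P0: load  L1 → S/I/S/I on L1; bus BusRd Flush; mem=19
  op6 P1: store L1 := 38 → I/M/I/I on L1; bus BusRdX; mem=19
  op7 P3: load  L1 → I/S/I/S on L1; bus BusRd Flush; mem=38
  op8 P3: load  L5 → I/I/I/S on L5; bus BusRd; mem=60
  op9 P2: load  L1 → I/S/S/S on L1; bus BusRd; mem=38
  op10 P2: load  L1 → I/S/S/S on L1; bus (none); mem=38
  op11 P0: load  L1 → S/S/S/S on L1; bus BusRd; mem=38
  op12 P1: load  L5 → I/S/I/S on L5; bus BusRd; mem=60
  op13 P0: store L1 := 53 → M/I/I/I on L1; bus BusRdX; mem=38
  op14 P1: store L1 := 11 → I/M/I/I on L1; bus BusRdX Flush; mem=53
  op15 P1: load  L1 → I/M/I/I on L1; bus (none); mem=53
  op16 P1: load  L4 → I/S/I/I on L4; bus BusRd; mem=60
  op17 P2: store L3 := 82 → I/I/M/I on L3; bus BusRdX; mem=80
  op18 P3: load  L1 → I/S/I/S on L1; bus BusRd Flush; mem=11
  op19 P3: load  L1 → I/S/I/S on L1; bus (none); mem=11
  op20 P1: load  L1 → I/S/I/S on L1; bus (none); mem=11
  op21 P0: store L1 := 81 → M/I/I/I on L1; bus BusRdX; mem=11
  op22 P2: load  L6 → I/S/S/I on L6; bus BusRd; mem=10

memory[L1] = 11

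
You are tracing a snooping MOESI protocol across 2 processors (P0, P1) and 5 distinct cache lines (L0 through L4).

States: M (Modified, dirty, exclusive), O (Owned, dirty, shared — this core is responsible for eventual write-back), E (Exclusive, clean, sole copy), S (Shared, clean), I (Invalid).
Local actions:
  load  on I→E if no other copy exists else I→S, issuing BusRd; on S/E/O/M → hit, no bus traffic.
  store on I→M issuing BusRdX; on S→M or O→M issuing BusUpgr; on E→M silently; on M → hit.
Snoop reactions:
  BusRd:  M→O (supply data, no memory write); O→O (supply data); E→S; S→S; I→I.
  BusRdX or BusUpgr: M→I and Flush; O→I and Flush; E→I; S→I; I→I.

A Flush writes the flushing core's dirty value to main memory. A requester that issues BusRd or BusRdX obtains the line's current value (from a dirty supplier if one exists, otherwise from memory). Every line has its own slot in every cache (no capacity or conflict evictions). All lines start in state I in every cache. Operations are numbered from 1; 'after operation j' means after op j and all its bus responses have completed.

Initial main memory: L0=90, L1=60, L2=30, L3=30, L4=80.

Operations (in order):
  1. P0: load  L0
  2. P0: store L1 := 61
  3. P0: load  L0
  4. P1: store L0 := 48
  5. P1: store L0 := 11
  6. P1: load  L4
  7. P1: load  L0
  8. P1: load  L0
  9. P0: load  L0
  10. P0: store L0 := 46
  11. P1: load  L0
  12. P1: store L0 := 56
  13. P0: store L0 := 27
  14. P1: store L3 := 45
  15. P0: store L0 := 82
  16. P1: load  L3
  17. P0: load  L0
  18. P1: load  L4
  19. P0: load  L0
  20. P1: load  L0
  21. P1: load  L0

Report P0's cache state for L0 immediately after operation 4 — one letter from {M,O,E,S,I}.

state = I

1. P0: load  L0  bus=[BusRd]  L0: P0=E P1=I  mem[L0]=90
2. P0: store L1 := 61  bus=[BusRdX]  L1: P0=M P1=I  mem[L1]=60
3. P0: load  L0  bus=[-]  L0: P0=E P1=I  mem[L0]=90
4. P1: store L0 := 48  bus=[BusRdX]  L0: P0=I P1=M  mem[L0]=90
5. P1: store L0 := 11  bus=[-]  L0: P0=I P1=M  mem[L0]=90
6. P1: load  L4  bus=[BusRd]  L4: P0=I P1=E  mem[L4]=80
7. P1: load  L0  bus=[-]  L0: P0=I P1=M  mem[L0]=90
8. P1: load  L0  bus=[-]  L0: P0=I P1=M  mem[L0]=90
9. P0: load  L0  bus=[BusRd]  L0: P0=S P1=O  mem[L0]=90
10. P0: store L0 := 46  bus=[BusUpgr,Flush]  L0: P0=M P1=I  mem[L0]=11
11. P1: load  L0  bus=[BusRd]  L0: P0=O P1=S  mem[L0]=11
12. P1: store L0 := 56  bus=[BusUpgr,Flush]  L0: P0=I P1=M  mem[L0]=46
13. P0: store L0 := 27  bus=[BusRdX,Flush]  L0: P0=M P1=I  mem[L0]=56
14. P1: store L3 := 45  bus=[BusRdX]  L3: P0=I P1=M  mem[L3]=30
15. P0: store L0 := 82  bus=[-]  L0: P0=M P1=I  mem[L0]=56
16. P1: load  L3  bus=[-]  L3: P0=I P1=M  mem[L3]=30
17. P0: load  L0  bus=[-]  L0: P0=M P1=I  mem[L0]=56
18. P1: load  L4  bus=[-]  L4: P0=I P1=E  mem[L4]=80
19. P0: load  L0  bus=[-]  L0: P0=M P1=I  mem[L0]=56
20. P1: load  L0  bus=[BusRd]  L0: P0=O P1=S  mem[L0]=56
21. P1: load  L0  bus=[-]  L0: P0=O P1=S  mem[L0]=56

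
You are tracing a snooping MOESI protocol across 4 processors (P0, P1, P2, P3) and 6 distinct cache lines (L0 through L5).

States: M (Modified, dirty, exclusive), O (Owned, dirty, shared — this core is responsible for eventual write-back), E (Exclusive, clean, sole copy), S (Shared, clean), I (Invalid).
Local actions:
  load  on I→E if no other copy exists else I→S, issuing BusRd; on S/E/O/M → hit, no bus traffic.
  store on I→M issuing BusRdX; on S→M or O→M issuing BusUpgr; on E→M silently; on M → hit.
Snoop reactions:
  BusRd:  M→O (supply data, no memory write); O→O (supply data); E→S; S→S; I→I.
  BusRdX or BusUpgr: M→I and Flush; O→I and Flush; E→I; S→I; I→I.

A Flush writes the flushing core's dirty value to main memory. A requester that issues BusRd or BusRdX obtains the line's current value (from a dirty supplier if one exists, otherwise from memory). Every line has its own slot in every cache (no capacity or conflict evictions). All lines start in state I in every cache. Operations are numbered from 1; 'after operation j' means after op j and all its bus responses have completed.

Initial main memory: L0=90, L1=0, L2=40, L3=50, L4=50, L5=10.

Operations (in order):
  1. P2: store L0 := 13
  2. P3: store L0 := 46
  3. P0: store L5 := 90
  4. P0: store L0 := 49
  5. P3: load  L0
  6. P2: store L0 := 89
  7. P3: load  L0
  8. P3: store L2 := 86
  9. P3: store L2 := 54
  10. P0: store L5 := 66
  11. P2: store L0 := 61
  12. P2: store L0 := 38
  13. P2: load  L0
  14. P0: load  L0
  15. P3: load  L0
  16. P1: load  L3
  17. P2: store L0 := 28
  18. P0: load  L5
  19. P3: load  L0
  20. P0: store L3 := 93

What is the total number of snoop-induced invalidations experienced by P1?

invalidations = 1

  op1 P2: store L0 := 13 → I/I/M/I on L0; bus BusRdX; mem=90
  op2 P3: store L0 := 46 → I/I/I/M on L0; bus BusRdX Flush; mem=13
  op3 P0: store L5 := 90 → M/I/I/I on L5; bus BusRdX; mem=10
  op4 P0: store L0 := 49 → M/I/I/I on L0; bus BusRdX Flush; mem=46
  op5 P3: load  L0 → O/I/I/S on L0; bus BusRd; mem=46
  op6 P2: store L0 := 89 → I/I/M/I on L0; bus BusRdX Flush; mem=49
  op7 P3: load  L0 → I/I/O/S on L0; bus BusRd; mem=49
  op8 P3: store L2 := 86 → I/I/I/M on L2; bus BusRdX; mem=40
  op9 P3: store L2 := 54 → I/I/I/M on L2; bus (none); mem=40
  op10 P0: store L5 := 66 → M/I/I/I on L5; bus (none); mem=10
  op11 P2: store L0 := 61 → I/I/M/I on L0; bus BusUpgr; mem=49
  op12 P2: store L0 := 38 → I/I/M/I on L0; bus (none); mem=49
  op13 P2: load  L0 → I/I/M/I on L0; bus (none); mem=49
  op14 P0: load  L0 → S/I/O/I on L0; bus BusRd; mem=49
  op15 P3: load  L0 → S/I/O/S on L0; bus BusRd; mem=49
  op16 P1: load  L3 → I/E/I/I on L3; bus BusRd; mem=50
  op17 P2: store L0 := 28 → I/I/M/I on L0; bus BusUpgr; mem=49
  op18 P0: load  L5 → M/I/I/I on L5; bus (none); mem=10
  op19 P3: load  L0 → I/I/O/S on L0; bus BusRd; mem=49
  op20 P0: store L3 := 93 → M/I/I/I on L3; bus BusRdX; mem=50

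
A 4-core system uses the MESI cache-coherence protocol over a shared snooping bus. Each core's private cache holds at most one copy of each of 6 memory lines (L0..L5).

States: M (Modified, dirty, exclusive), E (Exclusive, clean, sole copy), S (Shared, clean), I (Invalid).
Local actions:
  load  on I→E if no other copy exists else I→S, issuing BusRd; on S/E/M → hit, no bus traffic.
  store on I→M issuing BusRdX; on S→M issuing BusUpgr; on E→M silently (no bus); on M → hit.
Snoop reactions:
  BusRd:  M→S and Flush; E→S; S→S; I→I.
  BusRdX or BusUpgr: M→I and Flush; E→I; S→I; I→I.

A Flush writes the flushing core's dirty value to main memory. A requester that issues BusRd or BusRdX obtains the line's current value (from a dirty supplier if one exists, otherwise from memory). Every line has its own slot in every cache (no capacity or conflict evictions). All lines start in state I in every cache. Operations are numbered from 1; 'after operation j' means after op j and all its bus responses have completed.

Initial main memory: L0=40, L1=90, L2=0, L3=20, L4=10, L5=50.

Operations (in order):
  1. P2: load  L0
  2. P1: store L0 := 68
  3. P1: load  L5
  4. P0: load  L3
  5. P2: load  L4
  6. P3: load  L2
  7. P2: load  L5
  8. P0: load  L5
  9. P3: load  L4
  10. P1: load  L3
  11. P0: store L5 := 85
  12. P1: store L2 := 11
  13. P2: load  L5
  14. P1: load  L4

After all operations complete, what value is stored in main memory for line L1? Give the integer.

1. P2: load  L0  bus=[BusRd]  L0: P0=I P1=I P2=E P3=I  mem[L0]=40
2. P1: store L0 := 68  bus=[BusRdX]  L0: P0=I P1=M P2=I P3=I  mem[L0]=40
3. P1: load  L5  bus=[BusRd]  L5: P0=I P1=E P2=I P3=I  mem[L5]=50
4. P0: load  L3  bus=[BusRd]  L3: P0=E P1=I P2=I P3=I  mem[L3]=20
5. P2: load  L4  bus=[BusRd]  L4: P0=I P1=I P2=E P3=I  mem[L4]=10
6. P3: load  L2  bus=[BusRd]  L2: P0=I P1=I P2=I P3=E  mem[L2]=0
7. P2: load  L5  bus=[BusRd]  L5: P0=I P1=S P2=S P3=I  mem[L5]=50
8. P0: load  L5  bus=[BusRd]  L5: P0=S P1=S P2=S P3=I  mem[L5]=50
9. P3: load  L4  bus=[BusRd]  L4: P0=I P1=I P2=S P3=S  mem[L4]=10
10. P1: load  L3  bus=[BusRd]  L3: P0=S P1=S P2=I P3=I  mem[L3]=20
11. P0: store L5 := 85  bus=[BusUpgr]  L5: P0=M P1=I P2=I P3=I  mem[L5]=50
12. P1: store L2 := 11  bus=[BusRdX]  L2: P0=I P1=M P2=I P3=I  mem[L2]=0
13. P2: load  L5  bus=[BusRd,Flush]  L5: P0=S P1=I P2=S P3=I  mem[L5]=85
14. P1: load  L4  bus=[BusRd]  L4: P0=I P1=S P2=S P3=S  mem[L4]=10

memory[L1] = 90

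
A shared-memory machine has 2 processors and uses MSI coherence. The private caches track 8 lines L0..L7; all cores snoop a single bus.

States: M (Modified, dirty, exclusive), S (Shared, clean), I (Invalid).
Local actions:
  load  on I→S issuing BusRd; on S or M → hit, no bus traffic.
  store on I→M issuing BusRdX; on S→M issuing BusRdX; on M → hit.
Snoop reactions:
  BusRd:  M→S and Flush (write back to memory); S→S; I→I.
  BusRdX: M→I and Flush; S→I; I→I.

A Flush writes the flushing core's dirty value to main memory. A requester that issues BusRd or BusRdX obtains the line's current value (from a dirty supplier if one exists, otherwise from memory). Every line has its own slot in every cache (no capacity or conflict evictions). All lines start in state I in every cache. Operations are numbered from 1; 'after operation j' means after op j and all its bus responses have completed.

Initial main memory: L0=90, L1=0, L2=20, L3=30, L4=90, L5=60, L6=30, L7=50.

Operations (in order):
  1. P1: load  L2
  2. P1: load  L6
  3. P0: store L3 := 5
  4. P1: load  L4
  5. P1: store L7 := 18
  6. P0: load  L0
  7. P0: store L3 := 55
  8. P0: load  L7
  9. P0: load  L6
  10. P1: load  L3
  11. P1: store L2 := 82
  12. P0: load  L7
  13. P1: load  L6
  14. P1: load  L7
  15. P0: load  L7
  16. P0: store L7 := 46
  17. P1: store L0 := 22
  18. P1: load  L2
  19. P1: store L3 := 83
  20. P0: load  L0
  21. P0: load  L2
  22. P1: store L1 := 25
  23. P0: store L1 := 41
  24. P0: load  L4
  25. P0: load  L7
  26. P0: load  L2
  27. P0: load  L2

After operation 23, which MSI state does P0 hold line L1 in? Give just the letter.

  op1 P1: load  L2 → I/S on L2; bus BusRd; mem=20
  op2 P1: load  L6 → I/S on L6; bus BusRd; mem=30
  op3 P0: store L3 := 5 → M/I on L3; bus BusRdX; mem=30
  op4 P1: load  L4 → I/S on L4; bus BusRd; mem=90
  op5 P1: store L7 := 18 → I/M on L7; bus BusRdX; mem=50
  op6 P0: load  L0 → S/I on L0; bus BusRd; mem=90
  op7 P0: store L3 := 55 → M/I on L3; bus (none); mem=30
  op8 P0: load  L7 → S/S on L7; bus BusRd Flush; mem=18
  op9 P0: load  L6 → S/S on L6; bus BusRd; mem=30
  op10 P1: load  L3 → S/S on L3; bus BusRd Flush; mem=55
  op11 P1: store L2 := 82 → I/M on L2; bus BusRdX; mem=20
  op12 P0: load  L7 → S/S on L7; bus (none); mem=18
  op13 P1: load  L6 → S/S on L6; bus (none); mem=30
  op14 P1: load  L7 → S/S on L7; bus (none); mem=18
  op15 P0: load  L7 → S/S on L7; bus (none); mem=18
  op16 P0: store L7 := 46 → M/I on L7; bus BusRdX; mem=18
  op17 P1: store L0 := 22 → I/M on L0; bus BusRdX; mem=90
  op18 P1: load  L2 → I/M on L2; bus (none); mem=20
  op19 P1: store L3 := 83 → I/M on L3; bus BusRdX; mem=55
  op20 P0: load  L0 → S/S on L0; bus BusRd Flush; mem=22
  op21 P0: load  L2 → S/S on L2; bus BusRd Flush; mem=82
  op22 P1: store L1 := 25 → I/M on L1; bus BusRdX; mem=0
  op23 P0: store L1 := 41 → M/I on L1; bus BusRdX Flush; mem=25
  op24 P0: load  L4 → S/S on L4; bus BusRd; mem=90
  op25 P0: load  L7 → M/I on L7; bus (none); mem=18
  op26 P0: load  L2 → S/S on L2; bus (none); mem=82
  op27 P0: load  L2 → S/S on L2; bus (none); mem=82

state = M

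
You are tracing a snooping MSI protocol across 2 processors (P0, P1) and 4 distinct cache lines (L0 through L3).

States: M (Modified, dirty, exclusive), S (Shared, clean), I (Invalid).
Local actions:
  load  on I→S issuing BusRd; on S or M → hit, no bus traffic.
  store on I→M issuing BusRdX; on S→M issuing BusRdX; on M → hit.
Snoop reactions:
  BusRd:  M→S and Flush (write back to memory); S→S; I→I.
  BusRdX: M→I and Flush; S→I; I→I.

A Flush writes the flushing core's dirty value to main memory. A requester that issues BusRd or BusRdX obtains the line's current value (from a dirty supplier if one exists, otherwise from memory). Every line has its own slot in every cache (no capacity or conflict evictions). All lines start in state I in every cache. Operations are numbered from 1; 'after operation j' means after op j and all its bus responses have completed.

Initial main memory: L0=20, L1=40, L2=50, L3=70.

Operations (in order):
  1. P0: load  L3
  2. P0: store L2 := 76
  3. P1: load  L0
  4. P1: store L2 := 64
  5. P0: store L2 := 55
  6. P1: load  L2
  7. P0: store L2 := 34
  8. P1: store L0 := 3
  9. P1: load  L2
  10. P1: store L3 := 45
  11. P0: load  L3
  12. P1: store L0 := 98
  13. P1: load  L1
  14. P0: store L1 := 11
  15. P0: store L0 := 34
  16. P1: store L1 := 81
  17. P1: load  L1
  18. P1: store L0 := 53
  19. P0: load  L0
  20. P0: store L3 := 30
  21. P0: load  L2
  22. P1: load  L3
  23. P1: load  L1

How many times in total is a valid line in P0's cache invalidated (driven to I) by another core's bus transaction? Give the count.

  op1 P0: load  L3 → S/I on L3; bus BusRd; mem=70
  op2 P0: store L2 := 76 → M/I on L2; bus BusRdX; mem=50
  op3 P1: load  L0 → I/S on L0; bus BusRd; mem=20
  op4 P1: store L2 := 64 → I/M on L2; bus BusRdX Flush; mem=76
  op5 P0: store L2 := 55 → M/I on L2; bus BusRdX Flush; mem=64
  op6 P1: load  L2 → S/S on L2; bus BusRd Flush; mem=55
  op7 P0: store L2 := 34 → M/I on L2; bus BusRdX; mem=55
  op8 P1: store L0 := 3 → I/M on L0; bus BusRdX; mem=20
  op9 P1: load  L2 → S/S on L2; bus BusRd Flush; mem=34
  op10 P1: store L3 := 45 → I/M on L3; bus BusRdX; mem=70
  op11 P0: load  L3 → S/S on L3; bus BusRd Flush; mem=45
  op12 P1: store L0 := 98 → I/M on L0; bus (none); mem=20
  op13 P1: load  L1 → I/S on L1; bus BusRd; mem=40
  op14 P0: store L1 := 11 → M/I on L1; bus BusRdX; mem=40
  op15 P0: store L0 := 34 → M/I on L0; bus BusRdX Flush; mem=98
  op16 P1: store L1 := 81 → I/M on L1; bus BusRdX Flush; mem=11
  op17 P1: load  L1 → I/M on L1; bus (none); mem=11
  op18 P1: store L0 := 53 → I/M on L0; bus BusRdX Flush; mem=34
  op19 P0: load  L0 → S/S on L0; bus BusRd Flush; mem=53
  op20 P0: store L3 := 30 → M/I on L3; bus BusRdX; mem=45
  op21 P0: load  L2 → S/S on L2; bus (none); mem=34
  op22 P1: load  L3 → S/S on L3; bus BusRd Flush; mem=30
  op23 P1: load  L1 → I/M on L1; bus (none); mem=11

invalidations = 4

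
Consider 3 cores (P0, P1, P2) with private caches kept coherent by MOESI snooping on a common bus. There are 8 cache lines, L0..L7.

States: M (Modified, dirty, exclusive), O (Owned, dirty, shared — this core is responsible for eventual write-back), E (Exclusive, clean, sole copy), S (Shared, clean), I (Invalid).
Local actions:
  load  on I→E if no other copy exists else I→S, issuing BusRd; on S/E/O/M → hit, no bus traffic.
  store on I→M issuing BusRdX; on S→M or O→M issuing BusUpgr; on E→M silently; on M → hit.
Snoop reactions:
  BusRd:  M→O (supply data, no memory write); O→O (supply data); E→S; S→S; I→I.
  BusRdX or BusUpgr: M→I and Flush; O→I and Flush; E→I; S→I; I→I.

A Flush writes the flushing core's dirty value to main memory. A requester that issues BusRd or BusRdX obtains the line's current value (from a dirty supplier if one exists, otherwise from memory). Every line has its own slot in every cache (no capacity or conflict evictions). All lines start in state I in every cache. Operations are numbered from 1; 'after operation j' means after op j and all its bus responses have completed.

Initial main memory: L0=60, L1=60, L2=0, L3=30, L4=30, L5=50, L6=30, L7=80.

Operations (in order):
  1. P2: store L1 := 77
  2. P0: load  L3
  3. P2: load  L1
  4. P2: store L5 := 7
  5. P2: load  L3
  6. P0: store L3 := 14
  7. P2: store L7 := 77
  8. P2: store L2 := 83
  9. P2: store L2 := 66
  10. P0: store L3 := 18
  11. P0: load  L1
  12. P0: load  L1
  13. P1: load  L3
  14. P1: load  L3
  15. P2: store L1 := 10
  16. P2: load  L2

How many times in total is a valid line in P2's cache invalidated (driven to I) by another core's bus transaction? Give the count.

step 1: P2: store L1 := 77  ⟶  IIM  (L1)  txn=BusRdX  M[L1]=60
step 2: P0: load  L3  ⟶  EII  (L3)  txn=BusRd  M[L3]=30
step 3: P2: load  L1  ⟶  IIM  (L1)  txn=∅  M[L1]=60
step 4: P2: store L5 := 7  ⟶  IIM  (L5)  txn=BusRdX  M[L5]=50
step 5: P2: load  L3  ⟶  SIS  (L3)  txn=BusRd  M[L3]=30
step 6: P0: store L3 := 14  ⟶  MII  (L3)  txn=BusUpgr  M[L3]=30
step 7: P2: store L7 := 77  ⟶  IIM  (L7)  txn=BusRdX  M[L7]=80
step 8: P2: store L2 := 83  ⟶  IIM  (L2)  txn=BusRdX  M[L2]=0
step 9: P2: store L2 := 66  ⟶  IIM  (L2)  txn=∅  M[L2]=0
step 10: P0: store L3 := 18  ⟶  MII  (L3)  txn=∅  M[L3]=30
step 11: P0: load  L1  ⟶  SIO  (L1)  txn=BusRd  M[L1]=60
step 12: P0: load  L1  ⟶  SIO  (L1)  txn=∅  M[L1]=60
step 13: P1: load  L3  ⟶  OSI  (L3)  txn=BusRd  M[L3]=30
step 14: P1: load  L3  ⟶  OSI  (L3)  txn=∅  M[L3]=30
step 15: P2: store L1 := 10  ⟶  IIM  (L1)  txn=BusUpgr  M[L1]=60
step 16: P2: load  L2  ⟶  IIM  (L2)  txn=∅  M[L2]=0

invalidations = 1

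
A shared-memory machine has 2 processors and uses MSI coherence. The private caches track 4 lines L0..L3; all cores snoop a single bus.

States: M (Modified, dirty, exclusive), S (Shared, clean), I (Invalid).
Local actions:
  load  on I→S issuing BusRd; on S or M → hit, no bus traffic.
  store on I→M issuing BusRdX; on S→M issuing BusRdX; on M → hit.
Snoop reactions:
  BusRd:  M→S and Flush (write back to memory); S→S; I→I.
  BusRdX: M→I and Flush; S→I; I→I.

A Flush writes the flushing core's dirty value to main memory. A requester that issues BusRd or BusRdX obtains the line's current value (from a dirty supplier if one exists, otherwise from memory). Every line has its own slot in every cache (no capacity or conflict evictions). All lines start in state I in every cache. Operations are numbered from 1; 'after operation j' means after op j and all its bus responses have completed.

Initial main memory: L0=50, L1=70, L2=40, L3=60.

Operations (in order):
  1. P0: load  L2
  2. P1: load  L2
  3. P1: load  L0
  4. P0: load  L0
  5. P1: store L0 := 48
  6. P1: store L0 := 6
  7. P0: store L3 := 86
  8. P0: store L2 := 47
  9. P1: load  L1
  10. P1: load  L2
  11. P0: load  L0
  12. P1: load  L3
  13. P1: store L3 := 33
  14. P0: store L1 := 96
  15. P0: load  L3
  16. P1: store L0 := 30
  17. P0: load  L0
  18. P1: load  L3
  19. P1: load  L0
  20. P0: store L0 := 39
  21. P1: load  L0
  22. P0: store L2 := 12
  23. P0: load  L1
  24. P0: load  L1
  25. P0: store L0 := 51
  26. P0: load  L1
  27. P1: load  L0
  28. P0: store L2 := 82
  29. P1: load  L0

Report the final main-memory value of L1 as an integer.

memory[L1] = 70

1. P0: load  L2  bus=[BusRd]  L2: P0=S P1=I  mem[L2]=40
2. P1: load  L2  bus=[BusRd]  L2: P0=S P1=S  mem[L2]=40
3. P1: load  L0  bus=[BusRd]  L0: P0=I P1=S  mem[L0]=50
4. P0: load  L0  bus=[BusRd]  L0: P0=S P1=S  mem[L0]=50
5. P1: store L0 := 48  bus=[BusRdX]  L0: P0=I P1=M  mem[L0]=50
6. P1: store L0 := 6  bus=[-]  L0: P0=I P1=M  mem[L0]=50
7. P0: store L3 := 86  bus=[BusRdX]  L3: P0=M P1=I  mem[L3]=60
8. P0: store L2 := 47  bus=[BusRdX]  L2: P0=M P1=I  mem[L2]=40
9. P1: load  L1  bus=[BusRd]  L1: P0=I P1=S  mem[L1]=70
10. P1: load  L2  bus=[BusRd,Flush]  L2: P0=S P1=S  mem[L2]=47
11. P0: load  L0  bus=[BusRd,Flush]  L0: P0=S P1=S  mem[L0]=6
12. P1: load  L3  bus=[BusRd,Flush]  L3: P0=S P1=S  mem[L3]=86
13. P1: store L3 := 33  bus=[BusRdX]  L3: P0=I P1=M  mem[L3]=86
14. P0: store L1 := 96  bus=[BusRdX]  L1: P0=M P1=I  mem[L1]=70
15. P0: load  L3  bus=[BusRd,Flush]  L3: P0=S P1=S  mem[L3]=33
16. P1: store L0 := 30  bus=[BusRdX]  L0: P0=I P1=M  mem[L0]=6
17. P0: load  L0  bus=[BusRd,Flush]  L0: P0=S P1=S  mem[L0]=30
18. P1: load  L3  bus=[-]  L3: P0=S P1=S  mem[L3]=33
19. P1: load  L0  bus=[-]  L0: P0=S P1=S  mem[L0]=30
20. P0: store L0 := 39  bus=[BusRdX]  L0: P0=M P1=I  mem[L0]=30
21. P1: load  L0  bus=[BusRd,Flush]  L0: P0=S P1=S  mem[L0]=39
22. P0: store L2 := 12  bus=[BusRdX]  L2: P0=M P1=I  mem[L2]=47
23. P0: load  L1  bus=[-]  L1: P0=M P1=I  mem[L1]=70
24. P0: load  L1  bus=[-]  L1: P0=M P1=I  mem[L1]=70
25. P0: store L0 := 51  bus=[BusRdX]  L0: P0=M P1=I  mem[L0]=39
26. P0: load  L1  bus=[-]  L1: P0=M P1=I  mem[L1]=70
27. P1: load  L0  bus=[BusRd,Flush]  L0: P0=S P1=S  mem[L0]=51
28. P0: store L2 := 82  bus=[-]  L2: P0=M P1=I  mem[L2]=47
29. P1: load  L0  bus=[-]  L0: P0=S P1=S  mem[L0]=51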